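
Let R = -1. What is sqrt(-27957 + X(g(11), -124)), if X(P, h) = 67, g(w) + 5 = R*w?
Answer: I*sqrt(27890) ≈ 167.0*I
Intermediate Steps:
g(w) = -5 - w
sqrt(-27957 + X(g(11), -124)) = sqrt(-27957 + 67) = sqrt(-27890) = I*sqrt(27890)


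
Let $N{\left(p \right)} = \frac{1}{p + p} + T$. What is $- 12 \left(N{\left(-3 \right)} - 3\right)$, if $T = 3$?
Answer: $2$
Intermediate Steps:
$N{\left(p \right)} = 3 + \frac{1}{2 p}$ ($N{\left(p \right)} = \frac{1}{p + p} + 3 = \frac{1}{2 p} + 3 = 3 + \frac{1}{2 p}$)
$- 12 \left(N{\left(-3 \right)} - 3\right) = - 12 \left(\left(3 + \frac{1}{2 \left(-3\right)}\right) - 3\right) = - 12 \left(\left(3 + \frac{1}{2} \left(- \frac{1}{3}\right)\right) - 3\right) = - 12 \left(\left(3 - \frac{1}{6}\right) - 3\right) = - 12 \left(\frac{17}{6} - 3\right) = \left(-12\right) \left(- \frac{1}{6}\right) = 2$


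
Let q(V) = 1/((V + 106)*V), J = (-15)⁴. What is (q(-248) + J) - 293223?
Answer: -8543331167/35216 ≈ -2.4260e+5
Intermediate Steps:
J = 50625
q(V) = 1/(V*(106 + V)) (q(V) = 1/((106 + V)*V) = 1/(V*(106 + V)))
(q(-248) + J) - 293223 = (1/((-248)*(106 - 248)) + 50625) - 293223 = (-1/248/(-142) + 50625) - 293223 = (-1/248*(-1/142) + 50625) - 293223 = (1/35216 + 50625) - 293223 = 1782810001/35216 - 293223 = -8543331167/35216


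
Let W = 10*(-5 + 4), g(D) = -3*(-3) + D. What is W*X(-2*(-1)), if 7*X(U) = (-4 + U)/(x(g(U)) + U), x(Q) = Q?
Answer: 20/91 ≈ 0.21978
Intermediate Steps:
g(D) = 9 + D
X(U) = (-4 + U)/(7*(9 + 2*U)) (X(U) = ((-4 + U)/((9 + U) + U))/7 = ((-4 + U)/(9 + 2*U))/7 = (-4 + U)/(7*(9 + 2*U)))
W = -10 (W = 10*(-1) = -10)
W*X(-2*(-1)) = -10*(-4 - 2*(-1))/(7*(9 + 2*(-2*(-1)))) = -10*(-4 + 2)/(7*(9 + 2*2)) = -10*(-2)/(7*(9 + 4)) = -10*(-2)/(7*13) = -10*(-2/91) = 20/91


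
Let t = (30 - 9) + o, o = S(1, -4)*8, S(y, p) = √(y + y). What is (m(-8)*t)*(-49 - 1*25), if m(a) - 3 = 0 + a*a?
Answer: -104118 - 39664*√2 ≈ -1.6021e+5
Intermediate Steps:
S(y, p) = √2*√y (S(y, p) = √(2*y) = √2*√y)
o = 8*√2 (o = (√2*√1)*8 = (√2*1)*8 = √2*8 = 8*√2 ≈ 11.314)
m(a) = 3 + a² (m(a) = 3 + (0 + a*a) = 3 + (0 + a²) = 3 + a²)
t = 21 + 8*√2 (t = (30 - 9) + 8*√2 = 21 + 8*√2 ≈ 32.314)
(m(-8)*t)*(-49 - 1*25) = ((3 + (-8)²)*(21 + 8*√2))*(-49 - 1*25) = ((3 + 64)*(21 + 8*√2))*(-49 - 25) = (67*(21 + 8*√2))*(-74) = (1407 + 536*√2)*(-74) = -104118 - 39664*√2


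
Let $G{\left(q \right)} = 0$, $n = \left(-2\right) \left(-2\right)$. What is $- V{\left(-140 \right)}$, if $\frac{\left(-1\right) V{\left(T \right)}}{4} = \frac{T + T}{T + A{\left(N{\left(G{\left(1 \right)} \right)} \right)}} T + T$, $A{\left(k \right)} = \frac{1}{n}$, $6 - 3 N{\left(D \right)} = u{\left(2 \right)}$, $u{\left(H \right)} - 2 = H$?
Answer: $- \frac{940240}{559} \approx -1682.0$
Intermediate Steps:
$n = 4$
$u{\left(H \right)} = 2 + H$
$N{\left(D \right)} = \frac{2}{3}$ ($N{\left(D \right)} = 2 - \frac{2 + 2}{3} = 2 - \frac{4}{3} = \frac{2}{3}$)
$A{\left(k \right)} = \frac{1}{4}$
$V{\left(T \right)} = - 4 T - \frac{8 T^{2}}{\frac{1}{4} + T}$ ($V{\left(T \right)} = - 4 \left(\frac{T + T}{T + \frac{1}{4}} T + T\right) = - 4 \left(\frac{2 T}{\frac{1}{4} + T} T + T\right) = - 4 \left(\frac{2 T^{2}}{\frac{1}{4} + T} + T\right) = - 4 \left(T + \frac{2 T^{2}}{\frac{1}{4} + T}\right) = - 4 T - \frac{8 T^{2}}{\frac{1}{4} + T}$)
$- V{\left(-140 \right)} = - \frac{\left(-4\right) \left(-140\right) \left(1 + 12 \left(-140\right)\right)}{1 + 4 \left(-140\right)} = - \frac{\left(-4\right) \left(-140\right) \left(1 - 1680\right)}{1 - 560} = - \frac{\left(-4\right) \left(-140\right) \left(-1679\right)}{-559} = - \frac{\left(-4\right) \left(-140\right) \left(-1\right) \left(-1679\right)}{559} = \left(-1\right) \frac{940240}{559} = - \frac{940240}{559}$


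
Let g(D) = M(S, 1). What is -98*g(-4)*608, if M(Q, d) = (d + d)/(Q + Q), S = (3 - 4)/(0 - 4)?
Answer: -238336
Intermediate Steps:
S = ¼ (S = -1/(-4) = -1*(-¼) = ¼ ≈ 0.25000)
M(Q, d) = d/Q (M(Q, d) = (2*d)/((2*Q)) = (2*d)*(1/(2*Q)) = d/Q)
g(D) = 4 (g(D) = 1/(¼) = 1*4 = 4)
-98*g(-4)*608 = -392*608 = -98*2432 = -238336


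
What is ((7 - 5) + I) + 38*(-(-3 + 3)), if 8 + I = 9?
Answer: 3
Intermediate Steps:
I = 1 (I = -8 + 9 = 1)
((7 - 5) + I) + 38*(-(-3 + 3)) = ((7 - 5) + 1) + 38*(-(-3 + 3)) = (2 + 1) + 38*(-1*0) = 3 + 38*0 = 3 + 0 = 3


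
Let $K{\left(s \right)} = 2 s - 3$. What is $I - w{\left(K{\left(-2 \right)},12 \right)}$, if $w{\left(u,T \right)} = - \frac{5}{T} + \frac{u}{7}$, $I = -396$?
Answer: $- \frac{4735}{12} \approx -394.58$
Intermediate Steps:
$K{\left(s \right)} = -3 + 2 s$
$w{\left(u,T \right)} = - \frac{5}{T} + \frac{u}{7}$ ($w{\left(u,T \right)} = - \frac{5}{T} + u \frac{1}{7} = - \frac{5}{T} + \frac{u}{7}$)
$I - w{\left(K{\left(-2 \right)},12 \right)} = -396 - \left(- \frac{5}{12} + \frac{-3 + 2 \left(-2\right)}{7}\right) = -396 - \left(\left(-5\right) \frac{1}{12} + \frac{-3 - 4}{7}\right) = -396 - \left(- \frac{5}{12} + \frac{1}{7} \left(-7\right)\right) = -396 - \left(- \frac{5}{12} - 1\right) = -396 - - \frac{17}{12} = -396 + \frac{17}{12} = - \frac{4735}{12}$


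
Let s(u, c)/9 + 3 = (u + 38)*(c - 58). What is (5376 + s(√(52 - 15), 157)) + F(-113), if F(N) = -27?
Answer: 39180 + 891*√37 ≈ 44600.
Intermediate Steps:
s(u, c) = -27 + 9*(-58 + c)*(38 + u) (s(u, c) = -27 + 9*((u + 38)*(c - 58)) = -27 + 9*((38 + u)*(-58 + c)) = -27 + 9*((-58 + c)*(38 + u)) = -27 + 9*(-58 + c)*(38 + u))
(5376 + s(√(52 - 15), 157)) + F(-113) = (5376 + (-19863 - 522*√(52 - 15) + 342*157 + 9*157*√(52 - 15))) - 27 = (5376 + (-19863 - 522*√37 + 53694 + 9*157*√37)) - 27 = (5376 + (-19863 - 522*√37 + 53694 + 1413*√37)) - 27 = (5376 + (33831 + 891*√37)) - 27 = (39207 + 891*√37) - 27 = 39180 + 891*√37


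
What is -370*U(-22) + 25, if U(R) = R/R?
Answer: -345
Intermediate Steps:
U(R) = 1
-370*U(-22) + 25 = -370*1 + 25 = -370 + 25 = -345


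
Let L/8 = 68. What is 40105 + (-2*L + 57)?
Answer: 39074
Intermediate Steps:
L = 544 (L = 8*68 = 544)
40105 + (-2*L + 57) = 40105 + (-2*544 + 57) = 40105 + (-1088 + 57) = 40105 - 1031 = 39074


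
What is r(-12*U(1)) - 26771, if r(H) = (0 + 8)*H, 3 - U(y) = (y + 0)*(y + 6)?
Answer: -26387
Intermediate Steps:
U(y) = 3 - y*(6 + y) (U(y) = 3 - (y + 0)*(y + 6) = 3 - y*(6 + y))
r(H) = 8*H
r(-12*U(1)) - 26771 = 8*(-12*(3 - 1*1**2 - 6*1)) - 26771 = 8*(-12*(3 - 1*1 - 6)) - 26771 = 8*(-12*(3 - 1 - 6)) - 26771 = 8*(-12*(-4)) - 26771 = 8*48 - 26771 = 384 - 26771 = -26387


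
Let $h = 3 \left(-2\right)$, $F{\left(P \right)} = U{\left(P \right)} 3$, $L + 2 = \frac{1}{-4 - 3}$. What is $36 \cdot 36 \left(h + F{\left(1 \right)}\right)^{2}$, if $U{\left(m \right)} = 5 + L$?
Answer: $\frac{419904}{49} \approx 8569.5$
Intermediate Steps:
$L = - \frac{15}{7}$ ($L = -2 + \frac{1}{-4 - 3} = -2 + \frac{1}{-7} = -2 - \frac{1}{7} = - \frac{15}{7} \approx -2.1429$)
$U{\left(m \right)} = \frac{20}{7}$ ($U{\left(m \right)} = 5 - \frac{15}{7} = \frac{20}{7}$)
$F{\left(P \right)} = \frac{60}{7}$ ($F{\left(P \right)} = \frac{20}{7} \cdot 3 = \frac{60}{7}$)
$h = -6$
$36 \cdot 36 \left(h + F{\left(1 \right)}\right)^{2} = 36 \cdot 36 \left(-6 + \frac{60}{7}\right)^{2} = 1296 \left(\frac{18}{7}\right)^{2} = 1296 \cdot \frac{324}{49} = \frac{419904}{49}$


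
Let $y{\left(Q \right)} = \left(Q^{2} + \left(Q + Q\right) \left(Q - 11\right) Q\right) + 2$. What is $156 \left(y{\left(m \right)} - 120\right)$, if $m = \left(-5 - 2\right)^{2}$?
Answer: $28822404$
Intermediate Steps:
$m = 49$ ($m = \left(-7\right)^{2} = 49$)
$y{\left(Q \right)} = 2 + Q^{2} + 2 Q^{2} \left(-11 + Q\right)$ ($y{\left(Q \right)} = \left(Q^{2} + 2 Q \left(-11 + Q\right) Q\right) + 2 = \left(Q^{2} + 2 Q^{2} \left(-11 + Q\right)\right) + 2 = 2 + Q^{2} + 2 Q^{2} \left(-11 + Q\right)$)
$156 \left(y{\left(m \right)} - 120\right) = 156 \left(\left(2 - 21 \cdot 49^{2} + 2 \cdot 49^{3}\right) - 120\right) = 156 \left(\left(2 - 50421 + 2 \cdot 117649\right) - 120\right) = 156 \left(\left(2 - 50421 + 235298\right) - 120\right) = 156 \left(184879 - 120\right) = 156 \cdot 184759 = 28822404$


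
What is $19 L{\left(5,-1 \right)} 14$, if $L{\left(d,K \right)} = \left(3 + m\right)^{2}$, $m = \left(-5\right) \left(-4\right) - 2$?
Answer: $117306$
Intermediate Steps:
$m = 18$ ($m = 20 - 2 = 18$)
$L{\left(d,K \right)} = 441$ ($L{\left(d,K \right)} = \left(3 + 18\right)^{2} = 21^{2} = 441$)
$19 L{\left(5,-1 \right)} 14 = 19 \cdot 441 \cdot 14 = 8379 \cdot 14 = 117306$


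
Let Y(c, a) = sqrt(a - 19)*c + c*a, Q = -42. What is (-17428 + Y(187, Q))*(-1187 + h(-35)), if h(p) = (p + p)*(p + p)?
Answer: -93872066 + 694331*I*sqrt(61) ≈ -9.3872e+7 + 5.4229e+6*I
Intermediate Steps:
h(p) = 4*p**2 (h(p) = (2*p)*(2*p) = 4*p**2)
Y(c, a) = a*c + c*sqrt(-19 + a) (Y(c, a) = sqrt(-19 + a)*c + a*c = c*sqrt(-19 + a) + a*c = a*c + c*sqrt(-19 + a))
(-17428 + Y(187, Q))*(-1187 + h(-35)) = (-17428 + 187*(-42 + sqrt(-19 - 42)))*(-1187 + 4*(-35)**2) = (-17428 + 187*(-42 + sqrt(-61)))*(-1187 + 4*1225) = (-17428 + 187*(-42 + I*sqrt(61)))*(-1187 + 4900) = (-17428 + (-7854 + 187*I*sqrt(61)))*3713 = (-25282 + 187*I*sqrt(61))*3713 = -93872066 + 694331*I*sqrt(61)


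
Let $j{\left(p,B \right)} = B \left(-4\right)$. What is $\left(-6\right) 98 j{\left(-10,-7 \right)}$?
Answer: $-16464$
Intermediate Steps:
$j{\left(p,B \right)} = - 4 B$
$\left(-6\right) 98 j{\left(-10,-7 \right)} = \left(-6\right) 98 \left(\left(-4\right) \left(-7\right)\right) = \left(-588\right) 28 = -16464$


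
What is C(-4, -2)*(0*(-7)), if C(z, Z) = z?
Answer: 0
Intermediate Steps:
C(-4, -2)*(0*(-7)) = -0*(-7) = -4*0 = 0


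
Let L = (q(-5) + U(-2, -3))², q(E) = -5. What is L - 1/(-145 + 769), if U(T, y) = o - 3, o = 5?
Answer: 5615/624 ≈ 8.9984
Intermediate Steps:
U(T, y) = 2 (U(T, y) = 5 - 3 = 2)
L = 9 (L = (-5 + 2)² = (-3)² = 9)
L - 1/(-145 + 769) = 9 - 1/(-145 + 769) = 9 - 1/624 = 5615/624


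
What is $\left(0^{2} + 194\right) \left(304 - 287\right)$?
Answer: $3298$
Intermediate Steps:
$\left(0^{2} + 194\right) \left(304 - 287\right) = \left(0 + 194\right) 17 = 194 \cdot 17 = 3298$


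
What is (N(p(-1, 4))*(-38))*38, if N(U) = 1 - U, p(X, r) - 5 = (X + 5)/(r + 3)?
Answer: 46208/7 ≈ 6601.1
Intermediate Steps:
p(X, r) = 5 + (5 + X)/(3 + r) (p(X, r) = 5 + (X + 5)/(r + 3) = 5 + (5 + X)/(3 + r))
(N(p(-1, 4))*(-38))*38 = ((1 - (20 - 1 + 5*4)/(3 + 4))*(-38))*38 = ((1 - (20 - 1 + 20)/7)*(-38))*38 = ((1 - 39/7)*(-38))*38 = -32/7*(-38)*38 = (1216/7)*38 = 46208/7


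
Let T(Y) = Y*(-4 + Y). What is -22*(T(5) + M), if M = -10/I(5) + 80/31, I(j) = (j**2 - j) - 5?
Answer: -14146/93 ≈ -152.11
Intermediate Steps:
I(j) = -5 + j**2 - j
M = 178/93 (M = -10/(-5 + 5**2 - 1*5) + 80/31 = -10/(-5 + 25 - 5) + 80*(1/31) = -10/15 + 80/31 = -10*1/15 + 80/31 = -2/3 + 80/31 = 178/93 ≈ 1.9140)
-22*(T(5) + M) = -22*(5*(-4 + 5) + 178/93) = -22*(5*1 + 178/93) = -22*(5 + 178/93) = -22*643/93 = -14146/93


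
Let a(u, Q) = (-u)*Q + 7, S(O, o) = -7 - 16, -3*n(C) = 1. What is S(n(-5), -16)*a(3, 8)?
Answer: 391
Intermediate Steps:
n(C) = -⅓ (n(C) = -⅓*1 = -⅓)
S(O, o) = -23
a(u, Q) = 7 - Q*u (a(u, Q) = -Q*u + 7 = 7 - Q*u)
S(n(-5), -16)*a(3, 8) = -23*(7 - 1*8*3) = -23*(7 - 24) = -23*(-17) = 391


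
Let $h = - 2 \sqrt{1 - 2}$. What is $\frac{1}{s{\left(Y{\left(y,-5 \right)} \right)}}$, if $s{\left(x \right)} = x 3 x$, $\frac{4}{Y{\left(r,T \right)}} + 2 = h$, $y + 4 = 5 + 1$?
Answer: $\frac{i}{6} \approx 0.16667 i$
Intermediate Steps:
$y = 2$ ($y = -4 + \left(5 + 1\right) = -4 + 6 = 2$)
$h = - 2 i$ ($h = - 2 \sqrt{-1} = - 2 i \approx - 2.0 i$)
$Y{\left(r,T \right)} = \frac{-2 + 2 i}{2}$ ($Y{\left(r,T \right)} = \frac{4}{-2 - 2 i} = 4 \frac{-2 + 2 i}{8} = \frac{-2 + 2 i}{2}$)
$s{\left(x \right)} = 3 x^{2}$ ($s{\left(x \right)} = 3 x x = 3 x^{2}$)
$\frac{1}{s{\left(Y{\left(y,-5 \right)} \right)}} = \frac{1}{3 \left(-1 + i\right)^{2}}$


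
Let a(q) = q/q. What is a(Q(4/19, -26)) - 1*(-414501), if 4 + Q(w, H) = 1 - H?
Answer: 414502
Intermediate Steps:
Q(w, H) = -3 - H (Q(w, H) = -4 + (1 - H) = -3 - H)
a(q) = 1
a(Q(4/19, -26)) - 1*(-414501) = 1 - 1*(-414501) = 1 + 414501 = 414502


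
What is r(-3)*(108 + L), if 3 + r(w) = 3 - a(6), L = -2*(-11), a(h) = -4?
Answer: 520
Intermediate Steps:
L = 22
r(w) = 4 (r(w) = -3 + (3 - 1*(-4)) = -3 + (3 + 4) = -3 + 7 = 4)
r(-3)*(108 + L) = 4*(108 + 22) = 4*130 = 520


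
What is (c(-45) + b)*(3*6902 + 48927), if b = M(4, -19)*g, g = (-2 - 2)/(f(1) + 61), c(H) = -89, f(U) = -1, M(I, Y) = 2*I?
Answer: -31172373/5 ≈ -6.2345e+6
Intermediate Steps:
g = -1/15 (g = (-2 - 2)/(-1 + 61) = -4/60 = -4*1/60 = -1/15 ≈ -0.066667)
b = -8/15 (b = (2*4)*(-1/15) = 8*(-1/15) = -8/15 ≈ -0.53333)
(c(-45) + b)*(3*6902 + 48927) = (-89 - 8/15)*(3*6902 + 48927) = -1343*(20706 + 48927)/15 = -1343/15*69633 = -31172373/5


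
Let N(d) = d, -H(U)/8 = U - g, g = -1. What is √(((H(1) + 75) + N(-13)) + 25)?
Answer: √71 ≈ 8.4261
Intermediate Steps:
H(U) = -8 - 8*U (H(U) = -8*(U - 1*(-1)) = -8*(U + 1) = -8*(1 + U) = -8 - 8*U)
√(((H(1) + 75) + N(-13)) + 25) = √((((-8 - 8*1) + 75) - 13) + 25) = √((((-8 - 8) + 75) - 13) + 25) = √(((-16 + 75) - 13) + 25) = √((59 - 13) + 25) = √(46 + 25) = √71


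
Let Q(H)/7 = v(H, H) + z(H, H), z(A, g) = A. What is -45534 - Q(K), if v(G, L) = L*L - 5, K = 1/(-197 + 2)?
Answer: -1730098117/38025 ≈ -45499.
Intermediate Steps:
K = -1/195 (K = 1/(-195) = -1/195 ≈ -0.0051282)
v(G, L) = -5 + L² (v(G, L) = L² - 5 = -5 + L²)
Q(H) = -35 + 7*H + 7*H² (Q(H) = 7*((-5 + H²) + H) = 7*(-5 + H + H²) = -35 + 7*H + 7*H²)
-45534 - Q(K) = -45534 - (-35 + 7*(-1/195) + 7*(-1/195)²) = -45534 - (-35 - 7/195 + 7*(1/38025)) = -45534 - (-35 - 7/195 + 7/38025) = -45534 - 1*(-1332233/38025) = -45534 + 1332233/38025 = -1730098117/38025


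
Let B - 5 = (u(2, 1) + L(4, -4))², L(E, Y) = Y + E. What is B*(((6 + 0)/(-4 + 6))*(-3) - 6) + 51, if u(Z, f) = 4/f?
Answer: -264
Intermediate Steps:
L(E, Y) = E + Y
B = 21 (B = 5 + (4/1 + (4 - 4))² = 5 + (4*1 + 0)² = 5 + (4 + 0)² = 5 + 4² = 5 + 16 = 21)
B*(((6 + 0)/(-4 + 6))*(-3) - 6) + 51 = 21*(((6 + 0)/(-4 + 6))*(-3) - 6) + 51 = 21*((6/2)*(-3) - 6) + 51 = 21*((6*(½))*(-3) - 6) + 51 = 21*(3*(-3) - 6) + 51 = 21*(-9 - 6) + 51 = 21*(-15) + 51 = -315 + 51 = -264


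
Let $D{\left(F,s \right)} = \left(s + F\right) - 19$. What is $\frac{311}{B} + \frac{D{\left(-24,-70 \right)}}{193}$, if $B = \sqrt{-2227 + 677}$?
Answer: $- \frac{113}{193} - \frac{311 i \sqrt{62}}{310} \approx -0.58549 - 7.8994 i$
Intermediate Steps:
$D{\left(F,s \right)} = -19 + F + s$ ($D{\left(F,s \right)} = \left(F + s\right) - 19 = -19 + F + s$)
$B = 5 i \sqrt{62}$ ($B = \sqrt{-1550} = 5 i \sqrt{62} \approx 39.37 i$)
$\frac{311}{B} + \frac{D{\left(-24,-70 \right)}}{193} = \frac{311}{5 i \sqrt{62}} + \frac{-19 - 24 - 70}{193} = 311 \left(- \frac{i \sqrt{62}}{310}\right) - \frac{113}{193} = - \frac{311 i \sqrt{62}}{310} - \frac{113}{193} = - \frac{113}{193} - \frac{311 i \sqrt{62}}{310}$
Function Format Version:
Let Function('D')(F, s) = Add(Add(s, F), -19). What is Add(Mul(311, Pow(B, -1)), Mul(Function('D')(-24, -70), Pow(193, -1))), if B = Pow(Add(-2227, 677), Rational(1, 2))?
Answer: Add(Rational(-113, 193), Mul(Rational(-311, 310), I, Pow(62, Rational(1, 2)))) ≈ Add(-0.58549, Mul(-7.8994, I))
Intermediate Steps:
Function('D')(F, s) = Add(-19, F, s) (Function('D')(F, s) = Add(Add(F, s), -19) = Add(-19, F, s))
B = Mul(5, I, Pow(62, Rational(1, 2))) (B = Pow(-1550, Rational(1, 2)) = Mul(5, I, Pow(62, Rational(1, 2))) ≈ Mul(39.370, I))
Add(Mul(311, Pow(B, -1)), Mul(Function('D')(-24, -70), Pow(193, -1))) = Add(Mul(311, Pow(Mul(5, I, Pow(62, Rational(1, 2))), -1)), Mul(Add(-19, -24, -70), Pow(193, -1))) = Add(Mul(311, Mul(Rational(-1, 310), I, Pow(62, Rational(1, 2)))), Mul(-113, Rational(1, 193))) = Add(Mul(Rational(-311, 310), I, Pow(62, Rational(1, 2))), Rational(-113, 193)) = Add(Rational(-113, 193), Mul(Rational(-311, 310), I, Pow(62, Rational(1, 2))))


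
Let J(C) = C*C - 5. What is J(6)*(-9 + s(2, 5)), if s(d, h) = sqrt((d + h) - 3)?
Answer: -217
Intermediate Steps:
J(C) = -5 + C**2 (J(C) = C**2 - 5 = -5 + C**2)
s(d, h) = sqrt(-3 + d + h)
J(6)*(-9 + s(2, 5)) = (-5 + 6**2)*(-9 + sqrt(-3 + 2 + 5)) = (-5 + 36)*(-9 + sqrt(4)) = 31*(-9 + 2) = 31*(-7) = -217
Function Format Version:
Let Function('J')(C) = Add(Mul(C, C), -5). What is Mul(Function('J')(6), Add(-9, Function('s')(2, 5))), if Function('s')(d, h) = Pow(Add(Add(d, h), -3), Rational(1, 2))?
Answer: -217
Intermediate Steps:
Function('J')(C) = Add(-5, Pow(C, 2)) (Function('J')(C) = Add(Pow(C, 2), -5) = Add(-5, Pow(C, 2)))
Function('s')(d, h) = Pow(Add(-3, d, h), Rational(1, 2))
Mul(Function('J')(6), Add(-9, Function('s')(2, 5))) = Mul(Add(-5, Pow(6, 2)), Add(-9, Pow(Add(-3, 2, 5), Rational(1, 2)))) = Mul(Add(-5, 36), Add(-9, Pow(4, Rational(1, 2)))) = Mul(31, Add(-9, 2)) = Mul(31, -7) = -217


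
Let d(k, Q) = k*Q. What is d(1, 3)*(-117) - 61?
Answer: -412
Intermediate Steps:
d(k, Q) = Q*k
d(1, 3)*(-117) - 61 = (3*1)*(-117) - 61 = 3*(-117) - 61 = -351 - 61 = -412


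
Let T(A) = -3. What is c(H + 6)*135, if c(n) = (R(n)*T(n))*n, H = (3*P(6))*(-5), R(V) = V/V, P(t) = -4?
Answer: -26730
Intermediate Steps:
R(V) = 1
H = 60 (H = (3*(-4))*(-5) = -12*(-5) = 60)
c(n) = -3*n (c(n) = (1*(-3))*n = -3*n)
c(H + 6)*135 = -3*(60 + 6)*135 = -3*66*135 = -198*135 = -26730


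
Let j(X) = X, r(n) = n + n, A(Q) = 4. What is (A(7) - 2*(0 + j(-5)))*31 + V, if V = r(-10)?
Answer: 414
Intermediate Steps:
r(n) = 2*n
V = -20 (V = 2*(-10) = -20)
(A(7) - 2*(0 + j(-5)))*31 + V = (4 - 2*(0 - 5))*31 - 20 = (4 - 2*(-5))*31 - 20 = (4 + 10)*31 - 20 = 14*31 - 20 = 434 - 20 = 414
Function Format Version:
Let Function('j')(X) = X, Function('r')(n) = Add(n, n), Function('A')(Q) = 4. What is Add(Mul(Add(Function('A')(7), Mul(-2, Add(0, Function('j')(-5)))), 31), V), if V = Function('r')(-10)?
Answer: 414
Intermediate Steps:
Function('r')(n) = Mul(2, n)
V = -20 (V = Mul(2, -10) = -20)
Add(Mul(Add(Function('A')(7), Mul(-2, Add(0, Function('j')(-5)))), 31), V) = Add(Mul(Add(4, Mul(-2, Add(0, -5))), 31), -20) = Add(Mul(Add(4, Mul(-2, -5)), 31), -20) = Add(Mul(Add(4, 10), 31), -20) = Add(Mul(14, 31), -20) = Add(434, -20) = 414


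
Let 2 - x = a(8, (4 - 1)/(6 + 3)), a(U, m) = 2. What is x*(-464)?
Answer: 0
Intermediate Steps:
x = 0 (x = 2 - 1*2 = 2 - 2 = 0)
x*(-464) = 0*(-464) = 0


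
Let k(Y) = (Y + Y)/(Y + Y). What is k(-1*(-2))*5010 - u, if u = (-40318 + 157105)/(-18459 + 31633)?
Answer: 65884953/13174 ≈ 5001.1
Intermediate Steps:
k(Y) = 1 (k(Y) = (2*Y)/((2*Y)) = (2*Y)*(1/(2*Y)) = 1)
u = 116787/13174 ≈ 8.8650
k(-1*(-2))*5010 - u = 1*5010 - 1*116787/13174 = 5010 - 116787/13174 = 65884953/13174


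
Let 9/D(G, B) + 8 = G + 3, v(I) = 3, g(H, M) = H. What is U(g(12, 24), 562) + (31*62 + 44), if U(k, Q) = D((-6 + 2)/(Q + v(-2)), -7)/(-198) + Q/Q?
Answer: 122422711/62238 ≈ 1967.0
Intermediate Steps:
D(G, B) = 9/(-5 + G) (D(G, B) = 9/(-8 + (G + 3)) = 9/(-8 + (3 + G)) = 9/(-5 + G))
U(k, Q) = 1 - 1/(22*(-5 - 4/(3 + Q))) (U(k, Q) = (9/(-5 + (-6 + 2)/(Q + 3)))/(-198) + Q/Q = (9/(-5 - 4/(3 + Q)))*(-1/198) + 1 = -1/(22*(-5 - 4/(3 + Q))) + 1 = 1 - 1/(22*(-5 - 4/(3 + Q))))
U(g(12, 24), 562) + (31*62 + 44) = (421 + 111*562)/(22*(19 + 5*562)) + (31*62 + 44) = (421 + 62382)/(22*(19 + 2810)) + (1922 + 44) = (1/22)*62803/2829 + 1966 = (1/22)*(1/2829)*62803 + 1966 = 62803/62238 + 1966 = 122422711/62238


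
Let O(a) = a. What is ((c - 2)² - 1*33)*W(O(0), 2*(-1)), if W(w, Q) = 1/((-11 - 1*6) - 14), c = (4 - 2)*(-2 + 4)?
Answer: 29/31 ≈ 0.93548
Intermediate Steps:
c = 4 (c = 2*2 = 4)
W(w, Q) = -1/31 (W(w, Q) = 1/((-11 - 6) - 14) = 1/(-17 - 14) = 1/(-31) = -1/31)
((c - 2)² - 1*33)*W(O(0), 2*(-1)) = ((4 - 2)² - 1*33)*(-1/31) = (2² - 33)*(-1/31) = (4 - 33)*(-1/31) = -29*(-1/31) = 29/31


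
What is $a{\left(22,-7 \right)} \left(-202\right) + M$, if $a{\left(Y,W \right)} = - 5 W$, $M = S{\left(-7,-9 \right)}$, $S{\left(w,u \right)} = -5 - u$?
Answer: $-7066$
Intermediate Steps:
$M = 4$ ($M = -5 - -9 = -5 + 9 = 4$)
$a{\left(22,-7 \right)} \left(-202\right) + M = \left(-5\right) \left(-7\right) \left(-202\right) + 4 = 35 \left(-202\right) + 4 = -7070 + 4 = -7066$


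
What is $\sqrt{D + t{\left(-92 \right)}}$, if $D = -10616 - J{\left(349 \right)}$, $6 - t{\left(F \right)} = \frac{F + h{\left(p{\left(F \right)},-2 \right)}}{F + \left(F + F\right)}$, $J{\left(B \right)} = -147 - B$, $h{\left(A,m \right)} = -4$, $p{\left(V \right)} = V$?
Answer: $\frac{i \sqrt{5350490}}{23} \approx 100.57 i$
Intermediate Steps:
$t{\left(F \right)} = 6 - \frac{-4 + F}{3 F}$ ($t{\left(F \right)} = 6 - \frac{F - 4}{F + \left(F + F\right)} = 6 - \frac{-4 + F}{F + 2 F} = 6 - \frac{-4 + F}{3 F}$)
$D = -10120$ ($D = -10616 - \left(-147 - 349\right) = -10616 - -496 = -10616 + 496 = -10120$)
$\sqrt{D + t{\left(-92 \right)}} = \sqrt{-10120 + \frac{4 + 17 \left(-92\right)}{3 \left(-92\right)}} = \sqrt{-10120 + \frac{1}{3} \left(- \frac{1}{92}\right) \left(4 - 1564\right)} = \sqrt{-10120 + \frac{1}{3} \left(- \frac{1}{92}\right) \left(-1560\right)} = \sqrt{-10120 + \frac{130}{23}} = \sqrt{- \frac{232630}{23}} = \frac{i \sqrt{5350490}}{23}$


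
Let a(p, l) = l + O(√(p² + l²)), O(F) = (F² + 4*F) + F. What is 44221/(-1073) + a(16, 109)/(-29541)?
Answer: -439824173/10565831 - 5*√12137/29541 ≈ -41.646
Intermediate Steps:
O(F) = F² + 5*F
a(p, l) = l + √(l² + p²)*(5 + √(l² + p²)) (a(p, l) = l + √(p² + l²)*(5 + √(p² + l²)) = l + √(l² + p²)*(5 + √(l² + p²)))
44221/(-1073) + a(16, 109)/(-29541) = 44221/(-1073) + (109 + 109² + 16² + 5*√(109² + 16²))/(-29541) = 44221*(-1/1073) + (109 + 11881 + 256 + 5*√(11881 + 256))*(-1/29541) = -44221/1073 + (109 + 11881 + 256 + 5*√12137)*(-1/29541) = -44221/1073 + (12246 + 5*√12137)*(-1/29541) = -44221/1073 + (-4082/9847 - 5*√12137/29541) = -439824173/10565831 - 5*√12137/29541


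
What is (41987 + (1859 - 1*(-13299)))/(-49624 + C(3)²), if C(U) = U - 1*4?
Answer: -57145/49623 ≈ -1.1516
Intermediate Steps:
C(U) = -4 + U (C(U) = U - 4 = -4 + U)
(41987 + (1859 - 1*(-13299)))/(-49624 + C(3)²) = (41987 + (1859 - 1*(-13299)))/(-49624 + (-4 + 3)²) = (41987 + (1859 + 13299))/(-49624 + (-1)²) = (41987 + 15158)/(-49624 + 1) = 57145/(-49623) = 57145*(-1/49623) = -57145/49623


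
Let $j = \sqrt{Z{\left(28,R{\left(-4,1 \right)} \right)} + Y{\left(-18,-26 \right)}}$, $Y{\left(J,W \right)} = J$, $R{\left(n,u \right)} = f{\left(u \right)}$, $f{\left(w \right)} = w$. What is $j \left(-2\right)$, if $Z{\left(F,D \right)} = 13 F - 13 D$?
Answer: $- 6 \sqrt{37} \approx -36.497$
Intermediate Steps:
$R{\left(n,u \right)} = u$
$Z{\left(F,D \right)} = - 13 D + 13 F$
$j = 3 \sqrt{37}$ ($j = \sqrt{\left(\left(-13\right) 1 + 13 \cdot 28\right) - 18} = \sqrt{\left(-13 + 364\right) - 18} = \sqrt{351 - 18} = \sqrt{333} = 3 \sqrt{37} \approx 18.248$)
$j \left(-2\right) = 3 \sqrt{37} \left(-2\right) = - 6 \sqrt{37}$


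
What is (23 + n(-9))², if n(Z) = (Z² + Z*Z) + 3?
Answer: 35344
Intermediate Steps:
n(Z) = 3 + 2*Z² (n(Z) = (Z² + Z²) + 3 = 2*Z² + 3 = 3 + 2*Z²)
(23 + n(-9))² = (23 + (3 + 2*(-9)²))² = (23 + (3 + 2*81))² = (23 + (3 + 162))² = (23 + 165)² = 188² = 35344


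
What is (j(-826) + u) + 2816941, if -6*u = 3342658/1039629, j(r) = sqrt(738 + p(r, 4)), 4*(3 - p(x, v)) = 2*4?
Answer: 8785718993338/3118887 + sqrt(739) ≈ 2.8170e+6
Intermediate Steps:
p(x, v) = 1 (p(x, v) = 3 - 4/2 = 3 - 1/4*8 = 3 - 2 = 1)
j(r) = sqrt(739) (j(r) = sqrt(738 + 1) = sqrt(739))
u = -1671329/3118887 (u = -1671329/(3*1039629) = -1/6*3342658/1039629 = -1671329/3118887 ≈ -0.53587)
(j(-826) + u) + 2816941 = (sqrt(739) - 1671329/3118887) + 2816941 = (-1671329/3118887 + sqrt(739)) + 2816941 = 8785718993338/3118887 + sqrt(739)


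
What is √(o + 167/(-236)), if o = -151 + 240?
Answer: √1229383/118 ≈ 9.3964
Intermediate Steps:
o = 89
√(o + 167/(-236)) = √(89 + 167/(-236)) = √(89 + 167*(-1/236)) = √(89 - 167/236) = √(20837/236) = √1229383/118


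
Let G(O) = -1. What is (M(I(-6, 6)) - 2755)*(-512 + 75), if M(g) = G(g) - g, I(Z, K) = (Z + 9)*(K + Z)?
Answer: 1204372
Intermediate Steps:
I(Z, K) = (9 + Z)*(K + Z)
M(g) = -1 - g
(M(I(-6, 6)) - 2755)*(-512 + 75) = ((-1 - ((-6)**2 + 9*6 + 9*(-6) + 6*(-6))) - 2755)*(-512 + 75) = ((-1 - (36 + 54 - 54 - 36)) - 2755)*(-437) = ((-1 - 1*0) - 2755)*(-437) = ((-1 + 0) - 2755)*(-437) = (-1 - 2755)*(-437) = -2756*(-437) = 1204372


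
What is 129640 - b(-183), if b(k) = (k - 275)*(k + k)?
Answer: -37988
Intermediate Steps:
b(k) = 2*k*(-275 + k) (b(k) = (-275 + k)*(2*k) = 2*k*(-275 + k))
129640 - b(-183) = 129640 - 2*(-183)*(-275 - 183) = 129640 - 2*(-183)*(-458) = 129640 - 1*167628 = 129640 - 167628 = -37988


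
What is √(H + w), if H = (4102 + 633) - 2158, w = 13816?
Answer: 13*√97 ≈ 128.04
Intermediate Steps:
H = 2577 (H = 4735 - 2158 = 2577)
√(H + w) = √(2577 + 13816) = √16393 = 13*√97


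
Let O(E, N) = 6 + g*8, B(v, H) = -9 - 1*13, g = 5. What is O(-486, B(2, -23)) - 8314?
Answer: -8268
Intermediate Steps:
B(v, H) = -22 (B(v, H) = -9 - 13 = -22)
O(E, N) = 46 (O(E, N) = 6 + 5*8 = 6 + 40 = 46)
O(-486, B(2, -23)) - 8314 = 46 - 8314 = -8268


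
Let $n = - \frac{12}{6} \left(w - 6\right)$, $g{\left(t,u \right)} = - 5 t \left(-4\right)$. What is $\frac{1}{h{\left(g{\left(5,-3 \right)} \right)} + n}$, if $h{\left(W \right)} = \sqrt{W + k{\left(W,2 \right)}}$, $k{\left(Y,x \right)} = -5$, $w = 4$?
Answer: $- \frac{4}{79} + \frac{\sqrt{95}}{79} \approx 0.072744$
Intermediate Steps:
$g{\left(t,u \right)} = 20 t$
$h{\left(W \right)} = \sqrt{-5 + W}$ ($h{\left(W \right)} = \sqrt{W - 5} = \sqrt{-5 + W}$)
$n = 4$ ($n = - \frac{12}{6} \left(4 - 6\right) = \left(-12\right) \frac{1}{6} \left(-2\right) = \left(-2\right) \left(-2\right) = 4$)
$\frac{1}{h{\left(g{\left(5,-3 \right)} \right)} + n} = \frac{1}{\sqrt{-5 + 20 \cdot 5} + 4} = \frac{1}{\sqrt{-5 + 100} + 4} = \frac{1}{\sqrt{95} + 4} = \frac{1}{4 + \sqrt{95}}$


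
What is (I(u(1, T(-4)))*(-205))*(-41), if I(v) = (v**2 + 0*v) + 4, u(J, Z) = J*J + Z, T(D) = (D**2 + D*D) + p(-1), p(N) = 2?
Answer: 10329745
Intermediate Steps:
T(D) = 2 + 2*D**2 (T(D) = (D**2 + D*D) + 2 = (D**2 + D**2) + 2 = 2*D**2 + 2 = 2 + 2*D**2)
u(J, Z) = Z + J**2 (u(J, Z) = J**2 + Z = Z + J**2)
I(v) = 4 + v**2 (I(v) = (v**2 + 0) + 4 = v**2 + 4 = 4 + v**2)
(I(u(1, T(-4)))*(-205))*(-41) = ((4 + ((2 + 2*(-4)**2) + 1**2)**2)*(-205))*(-41) = ((4 + ((2 + 2*16) + 1)**2)*(-205))*(-41) = ((4 + ((2 + 32) + 1)**2)*(-205))*(-41) = ((4 + (34 + 1)**2)*(-205))*(-41) = ((4 + 35**2)*(-205))*(-41) = ((4 + 1225)*(-205))*(-41) = (1229*(-205))*(-41) = -251945*(-41) = 10329745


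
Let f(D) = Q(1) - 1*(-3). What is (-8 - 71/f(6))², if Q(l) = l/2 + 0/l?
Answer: 39204/49 ≈ 800.08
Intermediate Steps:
Q(l) = l/2 (Q(l) = l*(½) + 0 = l/2 + 0 = l/2)
f(D) = 7/2 (f(D) = (½)*1 - 1*(-3) = ½ + 3 = 7/2)
(-8 - 71/f(6))² = (-8 - 71/7/2)² = (-8 - 71*2/7)² = (-8 - 142/7)² = (-198/7)² = 39204/49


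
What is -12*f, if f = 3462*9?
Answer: -373896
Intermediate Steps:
f = 31158
-12*f = -12*31158 = -373896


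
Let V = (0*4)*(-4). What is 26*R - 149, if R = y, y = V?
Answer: -149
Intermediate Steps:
V = 0 (V = 0*(-4) = 0)
y = 0
R = 0
26*R - 149 = 26*0 - 149 = 0 - 149 = -149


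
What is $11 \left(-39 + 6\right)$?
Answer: $-363$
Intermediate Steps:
$11 \left(-39 + 6\right) = 11 \left(-33\right) = -363$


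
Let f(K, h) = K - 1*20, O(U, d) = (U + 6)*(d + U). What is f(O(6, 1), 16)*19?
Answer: 1216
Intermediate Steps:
O(U, d) = (6 + U)*(U + d)
f(K, h) = -20 + K (f(K, h) = K - 20 = -20 + K)
f(O(6, 1), 16)*19 = (-20 + (6² + 6*6 + 6*1 + 6*1))*19 = (-20 + (36 + 36 + 6 + 6))*19 = (-20 + 84)*19 = 64*19 = 1216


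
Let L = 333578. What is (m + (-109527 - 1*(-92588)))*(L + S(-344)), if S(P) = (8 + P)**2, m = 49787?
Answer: 14665777952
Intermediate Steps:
(m + (-109527 - 1*(-92588)))*(L + S(-344)) = (49787 + (-109527 - 1*(-92588)))*(333578 + (8 - 344)**2) = (49787 + (-109527 + 92588))*(333578 + (-336)**2) = (49787 - 16939)*(333578 + 112896) = 32848*446474 = 14665777952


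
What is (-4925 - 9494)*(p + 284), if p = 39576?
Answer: -574741340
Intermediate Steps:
(-4925 - 9494)*(p + 284) = (-4925 - 9494)*(39576 + 284) = -14419*39860 = -574741340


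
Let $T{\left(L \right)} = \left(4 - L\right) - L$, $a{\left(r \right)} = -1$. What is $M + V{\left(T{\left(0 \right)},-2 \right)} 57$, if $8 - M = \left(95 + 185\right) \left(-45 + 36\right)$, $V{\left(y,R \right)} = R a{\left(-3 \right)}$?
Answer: $2642$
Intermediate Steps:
$T{\left(L \right)} = 4 - 2 L$
$V{\left(y,R \right)} = - R$ ($V{\left(y,R \right)} = R \left(-1\right) = - R$)
$M = 2528$ ($M = 8 - \left(95 + 185\right) \left(-45 + 36\right) = 8 - 280 \left(-9\right) = 8 - -2520 = 8 + 2520 = 2528$)
$M + V{\left(T{\left(0 \right)},-2 \right)} 57 = 2528 + \left(-1\right) \left(-2\right) 57 = 2528 + 2 \cdot 57 = 2528 + 114 = 2642$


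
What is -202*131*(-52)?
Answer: 1376024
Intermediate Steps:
-202*131*(-52) = -26462*(-52) = 1376024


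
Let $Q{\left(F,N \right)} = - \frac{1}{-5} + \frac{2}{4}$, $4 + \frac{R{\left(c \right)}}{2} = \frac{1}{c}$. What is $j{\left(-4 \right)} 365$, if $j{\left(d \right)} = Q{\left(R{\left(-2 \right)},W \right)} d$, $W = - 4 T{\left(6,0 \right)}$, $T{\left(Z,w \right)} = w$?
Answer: $-1022$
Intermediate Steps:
$W = 0$ ($W = \left(-4\right) 0 = 0$)
$R{\left(c \right)} = -8 + \frac{2}{c}$
$Q{\left(F,N \right)} = \frac{7}{10}$ ($Q{\left(F,N \right)} = \left(-1\right) \left(- \frac{1}{5}\right) + 2 \cdot \frac{1}{4} = \frac{1}{5} + \frac{1}{2} = \frac{7}{10}$)
$j{\left(d \right)} = \frac{7 d}{10}$
$j{\left(-4 \right)} 365 = \frac{7}{10} \left(-4\right) 365 = \left(- \frac{14}{5}\right) 365 = -1022$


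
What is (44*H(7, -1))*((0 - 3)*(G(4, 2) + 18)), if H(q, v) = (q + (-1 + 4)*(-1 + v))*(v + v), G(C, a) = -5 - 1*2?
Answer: 2904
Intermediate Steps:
G(C, a) = -7 (G(C, a) = -5 - 2 = -7)
H(q, v) = 2*v*(-3 + q + 3*v) (H(q, v) = (q + 3*(-1 + v))*(2*v) = (q + (-3 + 3*v))*(2*v) = (-3 + q + 3*v)*(2*v) = 2*v*(-3 + q + 3*v))
(44*H(7, -1))*((0 - 3)*(G(4, 2) + 18)) = (44*(2*(-1)*(-3 + 7 + 3*(-1))))*((0 - 3)*(-7 + 18)) = (44*(2*(-1)*(-3 + 7 - 3)))*(-3*11) = (44*(2*(-1)*1))*(-33) = (44*(-2))*(-33) = -88*(-33) = 2904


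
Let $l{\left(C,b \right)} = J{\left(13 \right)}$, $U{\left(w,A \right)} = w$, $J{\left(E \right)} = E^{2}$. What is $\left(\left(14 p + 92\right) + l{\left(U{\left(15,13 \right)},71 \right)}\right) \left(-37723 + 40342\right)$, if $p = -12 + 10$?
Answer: $610227$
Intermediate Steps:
$p = -2$
$l{\left(C,b \right)} = 169$ ($l{\left(C,b \right)} = 13^{2} = 169$)
$\left(\left(14 p + 92\right) + l{\left(U{\left(15,13 \right)},71 \right)}\right) \left(-37723 + 40342\right) = \left(\left(14 \left(-2\right) + 92\right) + 169\right) \left(-37723 + 40342\right) = \left(\left(-28 + 92\right) + 169\right) 2619 = \left(64 + 169\right) 2619 = 233 \cdot 2619 = 610227$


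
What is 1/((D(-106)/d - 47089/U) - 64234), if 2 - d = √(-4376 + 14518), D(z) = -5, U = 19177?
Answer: -239494302256766692/15384264851634531478757 - 1838786645*√10142/15384264851634531478757 ≈ -1.5567e-5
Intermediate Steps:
d = 2 - √10142 (d = 2 - √(-4376 + 14518) = 2 - √10142 ≈ -98.708)
1/((D(-106)/d - 47089/U) - 64234) = 1/((-5/(2 - √10142) - 47089/19177) - 64234) = 1/((-47089/19177 - 5/(2 - √10142)) - 64234) = 1/(-1231862507/19177 - 5/(2 - √10142))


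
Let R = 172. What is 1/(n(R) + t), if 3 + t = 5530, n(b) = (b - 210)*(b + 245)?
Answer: -1/10319 ≈ -9.6909e-5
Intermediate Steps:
n(b) = (-210 + b)*(245 + b)
t = 5527 (t = -3 + 5530 = 5527)
1/(n(R) + t) = 1/((-51450 + 172² + 35*172) + 5527) = 1/((-51450 + 29584 + 6020) + 5527) = 1/(-15846 + 5527) = 1/(-10319) = -1/10319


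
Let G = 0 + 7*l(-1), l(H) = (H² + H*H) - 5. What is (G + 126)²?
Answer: 11025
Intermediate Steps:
l(H) = -5 + 2*H² (l(H) = (H² + H²) - 5 = 2*H² - 5 = -5 + 2*H²)
G = -21 (G = 0 + 7*(-5 + 2*(-1)²) = 0 + 7*(-5 + 2*1) = 0 + 7*(-5 + 2) = 0 + 7*(-3) = 0 - 21 = -21)
(G + 126)² = (-21 + 126)² = 105² = 11025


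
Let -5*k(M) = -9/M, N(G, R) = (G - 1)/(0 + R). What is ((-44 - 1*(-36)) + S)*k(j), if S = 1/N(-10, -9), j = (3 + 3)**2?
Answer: -79/220 ≈ -0.35909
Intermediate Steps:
j = 36 (j = 6**2 = 36)
N(G, R) = (-1 + G)/R
k(M) = 9/(5*M) (k(M) = -(-9)/(5*M) = 9/(5*M))
S = 9/11 (S = 1/((-1 - 10)/(-9)) = 1/(-1/9*(-11)) = 1/(11/9) = 9/11 ≈ 0.81818)
((-44 - 1*(-36)) + S)*k(j) = ((-44 - 1*(-36)) + 9/11)*((9/5)/36) = ((-44 + 36) + 9/11)*((9/5)*(1/36)) = (-8 + 9/11)*(1/20) = -79/11*1/20 = -79/220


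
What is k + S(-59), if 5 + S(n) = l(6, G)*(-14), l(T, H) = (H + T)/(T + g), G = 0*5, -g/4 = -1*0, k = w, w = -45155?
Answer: -45174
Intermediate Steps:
k = -45155
g = 0 (g = -(-4)*0 = -4*0 = 0)
G = 0
l(T, H) = (H + T)/T (l(T, H) = (H + T)/(T + 0) = (H + T)/T)
S(n) = -19 (S(n) = -5 + ((0 + 6)/6)*(-14) = -5 + ((1/6)*6)*(-14) = -5 + 1*(-14) = -5 - 14 = -19)
k + S(-59) = -45155 - 19 = -45174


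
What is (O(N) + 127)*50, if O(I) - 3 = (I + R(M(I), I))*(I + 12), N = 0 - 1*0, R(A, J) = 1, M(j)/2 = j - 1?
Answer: 7100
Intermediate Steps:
M(j) = -2 + 2*j (M(j) = 2*(j - 1) = 2*(-1 + j) = -2 + 2*j)
N = 0 (N = 0 + 0 = 0)
O(I) = 3 + (1 + I)*(12 + I) (O(I) = 3 + (I + 1)*(I + 12) = 3 + (1 + I)*(12 + I))
(O(N) + 127)*50 = ((15 + 0² + 13*0) + 127)*50 = ((15 + 0 + 0) + 127)*50 = (15 + 127)*50 = 142*50 = 7100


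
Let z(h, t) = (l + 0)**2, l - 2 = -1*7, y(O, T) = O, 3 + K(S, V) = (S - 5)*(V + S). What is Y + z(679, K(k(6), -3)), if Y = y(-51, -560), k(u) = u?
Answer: -26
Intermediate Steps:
K(S, V) = -3 + (-5 + S)*(S + V) (K(S, V) = -3 + (S - 5)*(V + S) = -3 + (-5 + S)*(S + V))
Y = -51
l = -5 (l = 2 - 1*7 = 2 - 7 = -5)
z(h, t) = 25 (z(h, t) = (-5 + 0)**2 = (-5)**2 = 25)
Y + z(679, K(k(6), -3)) = -51 + 25 = -26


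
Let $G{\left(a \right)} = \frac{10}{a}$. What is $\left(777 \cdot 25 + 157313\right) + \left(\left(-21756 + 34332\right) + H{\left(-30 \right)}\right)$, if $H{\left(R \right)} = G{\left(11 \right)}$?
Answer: $\frac{2082464}{11} \approx 1.8932 \cdot 10^{5}$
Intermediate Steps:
$H{\left(R \right)} = \frac{10}{11}$
$\left(777 \cdot 25 + 157313\right) + \left(\left(-21756 + 34332\right) + H{\left(-30 \right)}\right) = \left(777 \cdot 25 + 157313\right) + \left(\left(-21756 + 34332\right) + \frac{10}{11}\right) = \left(19425 + 157313\right) + \left(12576 + \frac{10}{11}\right) = 176738 + \frac{138346}{11} = \frac{2082464}{11}$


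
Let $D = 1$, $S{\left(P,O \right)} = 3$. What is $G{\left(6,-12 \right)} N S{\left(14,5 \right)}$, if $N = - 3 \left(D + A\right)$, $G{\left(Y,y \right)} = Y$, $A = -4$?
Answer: $162$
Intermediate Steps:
$N = 9$ ($N = - 3 \left(1 - 4\right) = \left(-3\right) \left(-3\right) = 9$)
$G{\left(6,-12 \right)} N S{\left(14,5 \right)} = 6 \cdot 9 \cdot 3 = 54 \cdot 3 = 162$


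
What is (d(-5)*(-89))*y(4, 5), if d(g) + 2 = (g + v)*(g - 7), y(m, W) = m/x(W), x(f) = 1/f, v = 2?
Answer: -60520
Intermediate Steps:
y(m, W) = W*m (y(m, W) = m/(1/W) = m*W = W*m)
d(g) = -2 + (-7 + g)*(2 + g) (d(g) = -2 + (g + 2)*(g - 7) = -2 + (2 + g)*(-7 + g) = -2 + (-7 + g)*(2 + g))
(d(-5)*(-89))*y(4, 5) = ((-16 + (-5)² - 5*(-5))*(-89))*(5*4) = ((-16 + 25 + 25)*(-89))*20 = (34*(-89))*20 = -3026*20 = -60520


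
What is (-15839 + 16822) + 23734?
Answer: 24717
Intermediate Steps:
(-15839 + 16822) + 23734 = 983 + 23734 = 24717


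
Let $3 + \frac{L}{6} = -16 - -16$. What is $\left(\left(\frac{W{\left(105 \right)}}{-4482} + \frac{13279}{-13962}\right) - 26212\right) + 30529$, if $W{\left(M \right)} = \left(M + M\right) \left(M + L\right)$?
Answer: $\frac{1665637405}{386282} \approx 4312.0$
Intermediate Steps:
$L = -18$ ($L = -18 + 6 \left(-16 - -16\right) = -18 + 6 \left(-16 + 16\right) = -18 + 6 \cdot 0 = -18 + 0 = -18$)
$W{\left(M \right)} = 2 M \left(-18 + M\right)$ ($W{\left(M \right)} = \left(M + M\right) \left(M - 18\right) = 2 M \left(-18 + M\right)$)
$\left(\left(\frac{W{\left(105 \right)}}{-4482} + \frac{13279}{-13962}\right) - 26212\right) + 30529 = \left(\left(\frac{2 \cdot 105 \left(-18 + 105\right)}{-4482} + \frac{13279}{-13962}\right) - 26212\right) + 30529 = \left(\left(2 \cdot 105 \cdot 87 \left(- \frac{1}{4482}\right) + 13279 \left(- \frac{1}{13962}\right)\right) - 26212\right) + 30529 = \left(\left(18270 \left(- \frac{1}{4482}\right) - \frac{13279}{13962}\right) - 26212\right) + 30529 = \left(\left(- \frac{1015}{249} - \frac{13279}{13962}\right) - 26212\right) + 30529 = \left(- \frac{1941989}{386282} - 26212\right) + 30529 = - \frac{10127165773}{386282} + 30529 = \frac{1665637405}{386282}$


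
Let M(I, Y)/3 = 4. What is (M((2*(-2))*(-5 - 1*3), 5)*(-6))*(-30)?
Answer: 2160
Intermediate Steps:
M(I, Y) = 12 (M(I, Y) = 3*4 = 12)
(M((2*(-2))*(-5 - 1*3), 5)*(-6))*(-30) = (12*(-6))*(-30) = -72*(-30) = 2160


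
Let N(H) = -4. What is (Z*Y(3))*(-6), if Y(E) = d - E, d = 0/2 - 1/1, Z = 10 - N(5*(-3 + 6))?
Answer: 336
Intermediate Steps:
Z = 14 (Z = 10 - 1*(-4) = 10 + 4 = 14)
d = -1 (d = 0*(½) - 1*1 = 0 - 1 = -1)
Y(E) = -1 - E
(Z*Y(3))*(-6) = (14*(-1 - 1*3))*(-6) = (14*(-1 - 3))*(-6) = (14*(-4))*(-6) = -56*(-6) = 336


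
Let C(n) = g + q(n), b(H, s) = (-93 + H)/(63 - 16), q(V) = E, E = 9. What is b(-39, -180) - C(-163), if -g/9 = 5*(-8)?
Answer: -17475/47 ≈ -371.81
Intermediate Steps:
g = 360 (g = -45*(-8) = -9*(-40) = 360)
q(V) = 9
b(H, s) = -93/47 + H/47 (b(H, s) = (-93 + H)/47 = (-93 + H)*(1/47) = -93/47 + H/47)
C(n) = 369 (C(n) = 360 + 9 = 369)
b(-39, -180) - C(-163) = (-93/47 + (1/47)*(-39)) - 1*369 = (-93/47 - 39/47) - 369 = -132/47 - 369 = -17475/47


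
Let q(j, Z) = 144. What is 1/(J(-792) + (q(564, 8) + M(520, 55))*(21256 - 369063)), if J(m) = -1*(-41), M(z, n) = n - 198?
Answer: -1/347766 ≈ -2.8755e-6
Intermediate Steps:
M(z, n) = -198 + n
J(m) = 41
1/(J(-792) + (q(564, 8) + M(520, 55))*(21256 - 369063)) = 1/(41 + (144 + (-198 + 55))*(21256 - 369063)) = 1/(41 + (144 - 143)*(-347807)) = 1/(41 + 1*(-347807)) = 1/(41 - 347807) = 1/(-347766) = -1/347766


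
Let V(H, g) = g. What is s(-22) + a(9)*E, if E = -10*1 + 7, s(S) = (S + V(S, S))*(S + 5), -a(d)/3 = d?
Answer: 829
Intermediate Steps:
a(d) = -3*d
s(S) = 2*S*(5 + S) (s(S) = (S + S)*(S + 5) = (2*S)*(5 + S) = 2*S*(5 + S))
E = -3 (E = -10 + 7 = -3)
s(-22) + a(9)*E = 2*(-22)*(5 - 22) - 3*9*(-3) = 2*(-22)*(-17) - 27*(-3) = 748 + 81 = 829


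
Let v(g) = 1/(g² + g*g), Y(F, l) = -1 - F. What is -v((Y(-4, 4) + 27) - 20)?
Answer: -1/200 ≈ -0.0050000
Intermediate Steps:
v(g) = 1/(2*g²) (v(g) = 1/(g² + g²) = 1/(2*g²))
-v((Y(-4, 4) + 27) - 20) = -1/(2*(((-1 - 1*(-4)) + 27) - 20)²) = -1/(2*(((-1 + 4) + 27) - 20)²) = -1/(2*((3 + 27) - 20)²) = -1/(2*(30 - 20)²) = -1/(2*10²) = -1/(2*100) = -1*1/200 = -1/200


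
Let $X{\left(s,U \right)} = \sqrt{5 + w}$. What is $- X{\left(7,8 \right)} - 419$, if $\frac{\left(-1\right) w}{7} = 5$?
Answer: $-419 - i \sqrt{30} \approx -419.0 - 5.4772 i$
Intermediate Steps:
$w = -35$ ($w = \left(-7\right) 5 = -35$)
$X{\left(s,U \right)} = i \sqrt{30}$ ($X{\left(s,U \right)} = \sqrt{5 - 35} = \sqrt{-30} = i \sqrt{30}$)
$- X{\left(7,8 \right)} - 419 = - i \sqrt{30} - 419 = -419 - i \sqrt{30}$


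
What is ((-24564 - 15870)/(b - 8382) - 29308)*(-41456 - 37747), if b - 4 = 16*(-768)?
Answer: 23984200740441/10333 ≈ 2.3211e+9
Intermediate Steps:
b = -12284 (b = 4 + 16*(-768) = 4 - 12288 = -12284)
((-24564 - 15870)/(b - 8382) - 29308)*(-41456 - 37747) = ((-24564 - 15870)/(-12284 - 8382) - 29308)*(-41456 - 37747) = (-40434/(-20666) - 29308)*(-79203) = (-40434*(-1/20666) - 29308)*(-79203) = (20217/10333 - 29308)*(-79203) = -302819347/10333*(-79203) = 23984200740441/10333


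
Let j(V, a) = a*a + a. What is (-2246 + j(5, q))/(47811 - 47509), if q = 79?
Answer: 2037/151 ≈ 13.490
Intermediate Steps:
j(V, a) = a + a² (j(V, a) = a² + a = a + a²)
(-2246 + j(5, q))/(47811 - 47509) = (-2246 + 79*(1 + 79))/(47811 - 47509) = (-2246 + 79*80)/302 = (-2246 + 6320)*(1/302) = 4074*(1/302) = 2037/151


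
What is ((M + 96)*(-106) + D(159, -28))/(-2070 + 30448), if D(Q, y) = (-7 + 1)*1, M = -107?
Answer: 580/14189 ≈ 0.040877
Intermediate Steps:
D(Q, y) = -6 (D(Q, y) = -6*1 = -6)
((M + 96)*(-106) + D(159, -28))/(-2070 + 30448) = ((-107 + 96)*(-106) - 6)/(-2070 + 30448) = (-11*(-106) - 6)/28378 = (1166 - 6)*(1/28378) = 1160*(1/28378) = 580/14189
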